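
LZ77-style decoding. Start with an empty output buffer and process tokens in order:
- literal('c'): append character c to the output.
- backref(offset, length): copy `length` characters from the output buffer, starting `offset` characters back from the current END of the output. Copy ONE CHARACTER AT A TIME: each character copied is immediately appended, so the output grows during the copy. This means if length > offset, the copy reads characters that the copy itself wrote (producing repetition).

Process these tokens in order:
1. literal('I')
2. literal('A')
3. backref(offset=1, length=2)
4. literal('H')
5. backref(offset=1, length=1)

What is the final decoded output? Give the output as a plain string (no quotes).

Token 1: literal('I'). Output: "I"
Token 2: literal('A'). Output: "IA"
Token 3: backref(off=1, len=2) (overlapping!). Copied 'AA' from pos 1. Output: "IAAA"
Token 4: literal('H'). Output: "IAAAH"
Token 5: backref(off=1, len=1). Copied 'H' from pos 4. Output: "IAAAHH"

Answer: IAAAHH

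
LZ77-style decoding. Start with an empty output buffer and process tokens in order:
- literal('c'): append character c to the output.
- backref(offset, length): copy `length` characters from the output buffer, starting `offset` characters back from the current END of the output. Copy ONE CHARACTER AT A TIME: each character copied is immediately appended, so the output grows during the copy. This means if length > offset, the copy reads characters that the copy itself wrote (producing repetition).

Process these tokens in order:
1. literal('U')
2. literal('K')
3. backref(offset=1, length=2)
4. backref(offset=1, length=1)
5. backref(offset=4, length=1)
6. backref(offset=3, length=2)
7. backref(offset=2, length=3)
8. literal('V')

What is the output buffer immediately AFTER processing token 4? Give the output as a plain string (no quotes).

Answer: UKKKK

Derivation:
Token 1: literal('U'). Output: "U"
Token 2: literal('K'). Output: "UK"
Token 3: backref(off=1, len=2) (overlapping!). Copied 'KK' from pos 1. Output: "UKKK"
Token 4: backref(off=1, len=1). Copied 'K' from pos 3. Output: "UKKKK"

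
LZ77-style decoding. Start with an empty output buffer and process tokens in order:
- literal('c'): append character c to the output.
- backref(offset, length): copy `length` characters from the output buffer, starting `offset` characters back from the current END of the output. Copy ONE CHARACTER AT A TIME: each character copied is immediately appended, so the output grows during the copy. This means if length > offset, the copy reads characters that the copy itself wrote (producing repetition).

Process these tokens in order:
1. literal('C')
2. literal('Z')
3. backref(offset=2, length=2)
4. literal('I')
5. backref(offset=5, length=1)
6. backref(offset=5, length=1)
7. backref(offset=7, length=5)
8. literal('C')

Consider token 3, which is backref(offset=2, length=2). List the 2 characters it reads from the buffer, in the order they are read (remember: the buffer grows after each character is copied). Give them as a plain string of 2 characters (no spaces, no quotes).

Token 1: literal('C'). Output: "C"
Token 2: literal('Z'). Output: "CZ"
Token 3: backref(off=2, len=2). Buffer before: "CZ" (len 2)
  byte 1: read out[0]='C', append. Buffer now: "CZC"
  byte 2: read out[1]='Z', append. Buffer now: "CZCZ"

Answer: CZ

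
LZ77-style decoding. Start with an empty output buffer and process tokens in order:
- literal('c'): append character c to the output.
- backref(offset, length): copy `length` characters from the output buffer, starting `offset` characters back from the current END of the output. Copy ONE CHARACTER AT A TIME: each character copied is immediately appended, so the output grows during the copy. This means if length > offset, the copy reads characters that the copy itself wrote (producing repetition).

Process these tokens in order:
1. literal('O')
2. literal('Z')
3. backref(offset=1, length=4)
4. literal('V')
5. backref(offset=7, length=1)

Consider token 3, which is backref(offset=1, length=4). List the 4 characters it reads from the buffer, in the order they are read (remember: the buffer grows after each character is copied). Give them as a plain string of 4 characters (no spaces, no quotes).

Token 1: literal('O'). Output: "O"
Token 2: literal('Z'). Output: "OZ"
Token 3: backref(off=1, len=4). Buffer before: "OZ" (len 2)
  byte 1: read out[1]='Z', append. Buffer now: "OZZ"
  byte 2: read out[2]='Z', append. Buffer now: "OZZZ"
  byte 3: read out[3]='Z', append. Buffer now: "OZZZZ"
  byte 4: read out[4]='Z', append. Buffer now: "OZZZZZ"

Answer: ZZZZ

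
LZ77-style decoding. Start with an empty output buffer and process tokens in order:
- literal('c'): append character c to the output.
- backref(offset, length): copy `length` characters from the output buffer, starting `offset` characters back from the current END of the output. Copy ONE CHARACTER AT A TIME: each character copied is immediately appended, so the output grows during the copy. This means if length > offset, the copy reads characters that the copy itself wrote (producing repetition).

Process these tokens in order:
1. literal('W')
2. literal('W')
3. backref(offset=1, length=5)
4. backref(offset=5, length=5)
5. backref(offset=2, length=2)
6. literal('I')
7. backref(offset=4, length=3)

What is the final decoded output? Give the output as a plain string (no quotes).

Token 1: literal('W'). Output: "W"
Token 2: literal('W'). Output: "WW"
Token 3: backref(off=1, len=5) (overlapping!). Copied 'WWWWW' from pos 1. Output: "WWWWWWW"
Token 4: backref(off=5, len=5). Copied 'WWWWW' from pos 2. Output: "WWWWWWWWWWWW"
Token 5: backref(off=2, len=2). Copied 'WW' from pos 10. Output: "WWWWWWWWWWWWWW"
Token 6: literal('I'). Output: "WWWWWWWWWWWWWWI"
Token 7: backref(off=4, len=3). Copied 'WWW' from pos 11. Output: "WWWWWWWWWWWWWWIWWW"

Answer: WWWWWWWWWWWWWWIWWW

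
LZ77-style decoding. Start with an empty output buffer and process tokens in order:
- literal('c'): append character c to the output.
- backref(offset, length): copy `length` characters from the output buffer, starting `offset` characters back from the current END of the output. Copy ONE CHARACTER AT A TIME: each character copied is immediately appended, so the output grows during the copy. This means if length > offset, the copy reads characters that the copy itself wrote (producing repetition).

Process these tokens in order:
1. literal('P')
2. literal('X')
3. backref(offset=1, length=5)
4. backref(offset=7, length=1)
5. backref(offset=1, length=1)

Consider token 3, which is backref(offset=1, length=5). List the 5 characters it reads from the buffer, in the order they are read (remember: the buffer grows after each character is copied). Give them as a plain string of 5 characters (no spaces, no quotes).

Answer: XXXXX

Derivation:
Token 1: literal('P'). Output: "P"
Token 2: literal('X'). Output: "PX"
Token 3: backref(off=1, len=5). Buffer before: "PX" (len 2)
  byte 1: read out[1]='X', append. Buffer now: "PXX"
  byte 2: read out[2]='X', append. Buffer now: "PXXX"
  byte 3: read out[3]='X', append. Buffer now: "PXXXX"
  byte 4: read out[4]='X', append. Buffer now: "PXXXXX"
  byte 5: read out[5]='X', append. Buffer now: "PXXXXXX"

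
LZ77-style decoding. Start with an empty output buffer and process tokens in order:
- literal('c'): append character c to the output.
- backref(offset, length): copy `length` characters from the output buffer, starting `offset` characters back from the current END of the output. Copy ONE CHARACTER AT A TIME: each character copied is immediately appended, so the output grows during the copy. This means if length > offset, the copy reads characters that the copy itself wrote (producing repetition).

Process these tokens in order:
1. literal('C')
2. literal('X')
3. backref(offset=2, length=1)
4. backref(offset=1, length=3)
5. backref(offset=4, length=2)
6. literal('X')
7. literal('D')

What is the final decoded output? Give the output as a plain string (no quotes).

Token 1: literal('C'). Output: "C"
Token 2: literal('X'). Output: "CX"
Token 3: backref(off=2, len=1). Copied 'C' from pos 0. Output: "CXC"
Token 4: backref(off=1, len=3) (overlapping!). Copied 'CCC' from pos 2. Output: "CXCCCC"
Token 5: backref(off=4, len=2). Copied 'CC' from pos 2. Output: "CXCCCCCC"
Token 6: literal('X'). Output: "CXCCCCCCX"
Token 7: literal('D'). Output: "CXCCCCCCXD"

Answer: CXCCCCCCXD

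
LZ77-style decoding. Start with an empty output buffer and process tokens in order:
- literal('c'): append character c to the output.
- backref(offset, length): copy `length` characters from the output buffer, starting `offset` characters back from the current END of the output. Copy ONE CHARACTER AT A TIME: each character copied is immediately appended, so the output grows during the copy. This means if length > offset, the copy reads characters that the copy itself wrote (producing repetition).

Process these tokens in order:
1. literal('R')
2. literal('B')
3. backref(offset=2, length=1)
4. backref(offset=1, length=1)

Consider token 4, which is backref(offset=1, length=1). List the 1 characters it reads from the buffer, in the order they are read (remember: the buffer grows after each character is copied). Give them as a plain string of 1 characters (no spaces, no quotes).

Answer: R

Derivation:
Token 1: literal('R'). Output: "R"
Token 2: literal('B'). Output: "RB"
Token 3: backref(off=2, len=1). Copied 'R' from pos 0. Output: "RBR"
Token 4: backref(off=1, len=1). Buffer before: "RBR" (len 3)
  byte 1: read out[2]='R', append. Buffer now: "RBRR"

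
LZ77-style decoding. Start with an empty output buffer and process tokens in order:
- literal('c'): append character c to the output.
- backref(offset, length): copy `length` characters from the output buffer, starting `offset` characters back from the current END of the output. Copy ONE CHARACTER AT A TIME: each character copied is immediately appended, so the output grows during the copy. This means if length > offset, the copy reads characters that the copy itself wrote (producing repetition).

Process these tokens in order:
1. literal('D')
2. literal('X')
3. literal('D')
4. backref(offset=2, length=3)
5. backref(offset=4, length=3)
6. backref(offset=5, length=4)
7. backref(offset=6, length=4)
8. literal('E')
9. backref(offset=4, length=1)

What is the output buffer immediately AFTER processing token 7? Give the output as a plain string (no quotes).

Token 1: literal('D'). Output: "D"
Token 2: literal('X'). Output: "DX"
Token 3: literal('D'). Output: "DXD"
Token 4: backref(off=2, len=3) (overlapping!). Copied 'XDX' from pos 1. Output: "DXDXDX"
Token 5: backref(off=4, len=3). Copied 'DXD' from pos 2. Output: "DXDXDXDXD"
Token 6: backref(off=5, len=4). Copied 'DXDX' from pos 4. Output: "DXDXDXDXDDXDX"
Token 7: backref(off=6, len=4). Copied 'XDDX' from pos 7. Output: "DXDXDXDXDDXDXXDDX"

Answer: DXDXDXDXDDXDXXDDX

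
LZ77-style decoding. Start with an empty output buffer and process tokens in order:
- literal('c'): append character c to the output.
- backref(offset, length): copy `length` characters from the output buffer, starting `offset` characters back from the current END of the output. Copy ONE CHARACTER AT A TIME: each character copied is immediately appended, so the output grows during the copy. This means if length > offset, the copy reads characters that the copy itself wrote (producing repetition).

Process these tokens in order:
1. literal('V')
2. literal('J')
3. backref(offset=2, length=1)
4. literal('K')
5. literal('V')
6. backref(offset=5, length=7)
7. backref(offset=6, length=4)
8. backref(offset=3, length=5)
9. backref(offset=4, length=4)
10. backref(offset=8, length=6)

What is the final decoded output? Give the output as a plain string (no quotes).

Answer: VJVKVVJVKVVJJVKVVKVVKKVVKKVVKKV

Derivation:
Token 1: literal('V'). Output: "V"
Token 2: literal('J'). Output: "VJ"
Token 3: backref(off=2, len=1). Copied 'V' from pos 0. Output: "VJV"
Token 4: literal('K'). Output: "VJVK"
Token 5: literal('V'). Output: "VJVKV"
Token 6: backref(off=5, len=7) (overlapping!). Copied 'VJVKVVJ' from pos 0. Output: "VJVKVVJVKVVJ"
Token 7: backref(off=6, len=4). Copied 'JVKV' from pos 6. Output: "VJVKVVJVKVVJJVKV"
Token 8: backref(off=3, len=5) (overlapping!). Copied 'VKVVK' from pos 13. Output: "VJVKVVJVKVVJJVKVVKVVK"
Token 9: backref(off=4, len=4). Copied 'KVVK' from pos 17. Output: "VJVKVVJVKVVJJVKVVKVVKKVVK"
Token 10: backref(off=8, len=6). Copied 'KVVKKV' from pos 17. Output: "VJVKVVJVKVVJJVKVVKVVKKVVKKVVKKV"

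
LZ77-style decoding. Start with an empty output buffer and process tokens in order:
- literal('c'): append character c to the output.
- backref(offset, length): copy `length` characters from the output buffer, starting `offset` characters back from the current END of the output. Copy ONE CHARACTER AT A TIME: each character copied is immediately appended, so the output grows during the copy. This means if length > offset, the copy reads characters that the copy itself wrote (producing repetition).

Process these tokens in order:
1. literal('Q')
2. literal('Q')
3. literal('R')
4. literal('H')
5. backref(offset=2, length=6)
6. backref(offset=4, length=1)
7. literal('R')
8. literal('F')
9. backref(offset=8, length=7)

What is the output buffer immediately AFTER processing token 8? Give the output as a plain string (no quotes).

Answer: QQRHRHRHRHRRF

Derivation:
Token 1: literal('Q'). Output: "Q"
Token 2: literal('Q'). Output: "QQ"
Token 3: literal('R'). Output: "QQR"
Token 4: literal('H'). Output: "QQRH"
Token 5: backref(off=2, len=6) (overlapping!). Copied 'RHRHRH' from pos 2. Output: "QQRHRHRHRH"
Token 6: backref(off=4, len=1). Copied 'R' from pos 6. Output: "QQRHRHRHRHR"
Token 7: literal('R'). Output: "QQRHRHRHRHRR"
Token 8: literal('F'). Output: "QQRHRHRHRHRRF"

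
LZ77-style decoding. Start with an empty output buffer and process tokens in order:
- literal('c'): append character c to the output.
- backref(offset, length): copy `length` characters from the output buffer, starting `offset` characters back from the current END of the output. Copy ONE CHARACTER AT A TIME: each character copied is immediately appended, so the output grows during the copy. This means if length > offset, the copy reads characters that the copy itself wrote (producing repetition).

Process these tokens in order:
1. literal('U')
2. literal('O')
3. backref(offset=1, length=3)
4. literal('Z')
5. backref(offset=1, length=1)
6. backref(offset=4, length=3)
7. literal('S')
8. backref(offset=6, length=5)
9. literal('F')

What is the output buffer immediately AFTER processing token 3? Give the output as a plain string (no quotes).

Answer: UOOOO

Derivation:
Token 1: literal('U'). Output: "U"
Token 2: literal('O'). Output: "UO"
Token 3: backref(off=1, len=3) (overlapping!). Copied 'OOO' from pos 1. Output: "UOOOO"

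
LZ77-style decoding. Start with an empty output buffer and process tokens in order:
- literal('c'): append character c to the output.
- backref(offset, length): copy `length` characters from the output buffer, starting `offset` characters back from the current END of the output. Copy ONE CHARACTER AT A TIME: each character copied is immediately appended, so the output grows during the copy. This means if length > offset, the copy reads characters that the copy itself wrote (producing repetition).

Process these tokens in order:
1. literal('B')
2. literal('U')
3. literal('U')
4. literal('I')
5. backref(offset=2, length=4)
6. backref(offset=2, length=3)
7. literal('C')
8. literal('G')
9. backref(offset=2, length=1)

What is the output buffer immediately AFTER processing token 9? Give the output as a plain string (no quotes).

Answer: BUUIUIUIUIUCGC

Derivation:
Token 1: literal('B'). Output: "B"
Token 2: literal('U'). Output: "BU"
Token 3: literal('U'). Output: "BUU"
Token 4: literal('I'). Output: "BUUI"
Token 5: backref(off=2, len=4) (overlapping!). Copied 'UIUI' from pos 2. Output: "BUUIUIUI"
Token 6: backref(off=2, len=3) (overlapping!). Copied 'UIU' from pos 6. Output: "BUUIUIUIUIU"
Token 7: literal('C'). Output: "BUUIUIUIUIUC"
Token 8: literal('G'). Output: "BUUIUIUIUIUCG"
Token 9: backref(off=2, len=1). Copied 'C' from pos 11. Output: "BUUIUIUIUIUCGC"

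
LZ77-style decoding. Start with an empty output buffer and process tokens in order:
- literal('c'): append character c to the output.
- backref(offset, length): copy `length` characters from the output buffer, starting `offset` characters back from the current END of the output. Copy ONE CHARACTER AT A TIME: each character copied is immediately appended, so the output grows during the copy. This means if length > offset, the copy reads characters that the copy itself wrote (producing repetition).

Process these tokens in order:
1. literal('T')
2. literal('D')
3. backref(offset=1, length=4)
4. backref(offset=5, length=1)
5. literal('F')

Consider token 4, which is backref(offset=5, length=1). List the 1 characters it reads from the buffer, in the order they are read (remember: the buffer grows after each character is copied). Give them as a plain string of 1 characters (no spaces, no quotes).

Answer: D

Derivation:
Token 1: literal('T'). Output: "T"
Token 2: literal('D'). Output: "TD"
Token 3: backref(off=1, len=4) (overlapping!). Copied 'DDDD' from pos 1. Output: "TDDDDD"
Token 4: backref(off=5, len=1). Buffer before: "TDDDDD" (len 6)
  byte 1: read out[1]='D', append. Buffer now: "TDDDDDD"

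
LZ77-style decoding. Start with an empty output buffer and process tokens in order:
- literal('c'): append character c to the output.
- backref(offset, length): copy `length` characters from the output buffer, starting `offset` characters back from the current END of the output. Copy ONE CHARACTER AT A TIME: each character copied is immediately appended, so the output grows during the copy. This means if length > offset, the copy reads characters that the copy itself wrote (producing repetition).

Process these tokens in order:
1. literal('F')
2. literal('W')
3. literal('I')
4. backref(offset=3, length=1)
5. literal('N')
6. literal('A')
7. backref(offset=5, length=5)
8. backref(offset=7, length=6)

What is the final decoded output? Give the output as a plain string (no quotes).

Token 1: literal('F'). Output: "F"
Token 2: literal('W'). Output: "FW"
Token 3: literal('I'). Output: "FWI"
Token 4: backref(off=3, len=1). Copied 'F' from pos 0. Output: "FWIF"
Token 5: literal('N'). Output: "FWIFN"
Token 6: literal('A'). Output: "FWIFNA"
Token 7: backref(off=5, len=5). Copied 'WIFNA' from pos 1. Output: "FWIFNAWIFNA"
Token 8: backref(off=7, len=6). Copied 'NAWIFN' from pos 4. Output: "FWIFNAWIFNANAWIFN"

Answer: FWIFNAWIFNANAWIFN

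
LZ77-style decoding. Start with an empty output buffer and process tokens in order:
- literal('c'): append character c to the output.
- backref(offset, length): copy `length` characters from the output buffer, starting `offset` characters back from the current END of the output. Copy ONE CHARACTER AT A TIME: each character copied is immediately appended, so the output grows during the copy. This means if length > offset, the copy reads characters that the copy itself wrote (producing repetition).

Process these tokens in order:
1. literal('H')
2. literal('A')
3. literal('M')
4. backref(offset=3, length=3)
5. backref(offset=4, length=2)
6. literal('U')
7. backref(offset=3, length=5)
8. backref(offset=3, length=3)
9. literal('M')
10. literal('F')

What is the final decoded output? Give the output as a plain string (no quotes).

Token 1: literal('H'). Output: "H"
Token 2: literal('A'). Output: "HA"
Token 3: literal('M'). Output: "HAM"
Token 4: backref(off=3, len=3). Copied 'HAM' from pos 0. Output: "HAMHAM"
Token 5: backref(off=4, len=2). Copied 'MH' from pos 2. Output: "HAMHAMMH"
Token 6: literal('U'). Output: "HAMHAMMHU"
Token 7: backref(off=3, len=5) (overlapping!). Copied 'MHUMH' from pos 6. Output: "HAMHAMMHUMHUMH"
Token 8: backref(off=3, len=3). Copied 'UMH' from pos 11. Output: "HAMHAMMHUMHUMHUMH"
Token 9: literal('M'). Output: "HAMHAMMHUMHUMHUMHM"
Token 10: literal('F'). Output: "HAMHAMMHUMHUMHUMHMF"

Answer: HAMHAMMHUMHUMHUMHMF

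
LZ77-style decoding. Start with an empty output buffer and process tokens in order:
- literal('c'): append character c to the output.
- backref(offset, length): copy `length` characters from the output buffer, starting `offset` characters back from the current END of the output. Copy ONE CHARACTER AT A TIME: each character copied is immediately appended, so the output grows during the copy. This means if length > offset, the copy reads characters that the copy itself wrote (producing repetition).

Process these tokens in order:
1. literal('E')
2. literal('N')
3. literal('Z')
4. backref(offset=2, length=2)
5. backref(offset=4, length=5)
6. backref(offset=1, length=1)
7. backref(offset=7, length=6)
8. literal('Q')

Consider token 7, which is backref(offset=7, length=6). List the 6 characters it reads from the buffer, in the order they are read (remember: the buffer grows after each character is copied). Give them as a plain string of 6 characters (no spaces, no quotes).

Answer: ZNZNZN

Derivation:
Token 1: literal('E'). Output: "E"
Token 2: literal('N'). Output: "EN"
Token 3: literal('Z'). Output: "ENZ"
Token 4: backref(off=2, len=2). Copied 'NZ' from pos 1. Output: "ENZNZ"
Token 5: backref(off=4, len=5) (overlapping!). Copied 'NZNZN' from pos 1. Output: "ENZNZNZNZN"
Token 6: backref(off=1, len=1). Copied 'N' from pos 9. Output: "ENZNZNZNZNN"
Token 7: backref(off=7, len=6). Buffer before: "ENZNZNZNZNN" (len 11)
  byte 1: read out[4]='Z', append. Buffer now: "ENZNZNZNZNNZ"
  byte 2: read out[5]='N', append. Buffer now: "ENZNZNZNZNNZN"
  byte 3: read out[6]='Z', append. Buffer now: "ENZNZNZNZNNZNZ"
  byte 4: read out[7]='N', append. Buffer now: "ENZNZNZNZNNZNZN"
  byte 5: read out[8]='Z', append. Buffer now: "ENZNZNZNZNNZNZNZ"
  byte 6: read out[9]='N', append. Buffer now: "ENZNZNZNZNNZNZNZN"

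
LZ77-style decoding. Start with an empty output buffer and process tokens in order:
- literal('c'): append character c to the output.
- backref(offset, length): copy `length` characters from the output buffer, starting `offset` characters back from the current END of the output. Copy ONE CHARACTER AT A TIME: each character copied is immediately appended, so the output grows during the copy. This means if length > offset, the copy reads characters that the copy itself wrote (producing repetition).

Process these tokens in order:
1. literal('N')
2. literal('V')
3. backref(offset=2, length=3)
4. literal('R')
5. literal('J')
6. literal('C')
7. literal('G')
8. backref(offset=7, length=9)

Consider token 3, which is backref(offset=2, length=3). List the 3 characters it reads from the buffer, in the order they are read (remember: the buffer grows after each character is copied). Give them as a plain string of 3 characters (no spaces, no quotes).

Token 1: literal('N'). Output: "N"
Token 2: literal('V'). Output: "NV"
Token 3: backref(off=2, len=3). Buffer before: "NV" (len 2)
  byte 1: read out[0]='N', append. Buffer now: "NVN"
  byte 2: read out[1]='V', append. Buffer now: "NVNV"
  byte 3: read out[2]='N', append. Buffer now: "NVNVN"

Answer: NVN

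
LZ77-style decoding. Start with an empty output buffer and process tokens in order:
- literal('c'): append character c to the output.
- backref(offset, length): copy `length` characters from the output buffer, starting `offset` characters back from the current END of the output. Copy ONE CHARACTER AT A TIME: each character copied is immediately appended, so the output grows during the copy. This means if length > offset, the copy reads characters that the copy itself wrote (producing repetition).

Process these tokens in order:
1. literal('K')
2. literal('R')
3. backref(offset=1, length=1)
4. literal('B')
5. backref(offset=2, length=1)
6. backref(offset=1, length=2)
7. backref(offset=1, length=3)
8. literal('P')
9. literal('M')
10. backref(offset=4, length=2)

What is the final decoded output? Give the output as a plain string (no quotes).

Answer: KRRBRRRRRRPMRR

Derivation:
Token 1: literal('K'). Output: "K"
Token 2: literal('R'). Output: "KR"
Token 3: backref(off=1, len=1). Copied 'R' from pos 1. Output: "KRR"
Token 4: literal('B'). Output: "KRRB"
Token 5: backref(off=2, len=1). Copied 'R' from pos 2. Output: "KRRBR"
Token 6: backref(off=1, len=2) (overlapping!). Copied 'RR' from pos 4. Output: "KRRBRRR"
Token 7: backref(off=1, len=3) (overlapping!). Copied 'RRR' from pos 6. Output: "KRRBRRRRRR"
Token 8: literal('P'). Output: "KRRBRRRRRRP"
Token 9: literal('M'). Output: "KRRBRRRRRRPM"
Token 10: backref(off=4, len=2). Copied 'RR' from pos 8. Output: "KRRBRRRRRRPMRR"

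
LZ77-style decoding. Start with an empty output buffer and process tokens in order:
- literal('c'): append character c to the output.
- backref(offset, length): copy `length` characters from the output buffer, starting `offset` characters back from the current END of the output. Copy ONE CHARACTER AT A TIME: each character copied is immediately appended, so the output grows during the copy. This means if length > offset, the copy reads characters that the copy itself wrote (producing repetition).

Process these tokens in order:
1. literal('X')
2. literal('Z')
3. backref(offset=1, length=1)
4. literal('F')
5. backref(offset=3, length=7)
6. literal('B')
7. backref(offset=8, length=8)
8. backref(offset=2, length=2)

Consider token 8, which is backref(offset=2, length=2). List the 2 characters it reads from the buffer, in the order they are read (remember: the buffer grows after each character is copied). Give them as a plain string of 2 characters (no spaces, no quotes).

Token 1: literal('X'). Output: "X"
Token 2: literal('Z'). Output: "XZ"
Token 3: backref(off=1, len=1). Copied 'Z' from pos 1. Output: "XZZ"
Token 4: literal('F'). Output: "XZZF"
Token 5: backref(off=3, len=7) (overlapping!). Copied 'ZZFZZFZ' from pos 1. Output: "XZZFZZFZZFZ"
Token 6: literal('B'). Output: "XZZFZZFZZFZB"
Token 7: backref(off=8, len=8). Copied 'ZZFZZFZB' from pos 4. Output: "XZZFZZFZZFZBZZFZZFZB"
Token 8: backref(off=2, len=2). Buffer before: "XZZFZZFZZFZBZZFZZFZB" (len 20)
  byte 1: read out[18]='Z', append. Buffer now: "XZZFZZFZZFZBZZFZZFZBZ"
  byte 2: read out[19]='B', append. Buffer now: "XZZFZZFZZFZBZZFZZFZBZB"

Answer: ZB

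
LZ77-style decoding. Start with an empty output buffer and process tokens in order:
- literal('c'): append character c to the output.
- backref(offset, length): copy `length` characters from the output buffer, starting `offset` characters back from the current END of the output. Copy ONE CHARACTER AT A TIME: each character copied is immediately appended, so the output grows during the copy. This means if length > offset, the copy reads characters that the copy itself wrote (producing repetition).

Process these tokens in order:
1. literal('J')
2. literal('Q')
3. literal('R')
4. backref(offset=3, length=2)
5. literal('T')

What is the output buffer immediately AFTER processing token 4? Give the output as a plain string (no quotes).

Answer: JQRJQ

Derivation:
Token 1: literal('J'). Output: "J"
Token 2: literal('Q'). Output: "JQ"
Token 3: literal('R'). Output: "JQR"
Token 4: backref(off=3, len=2). Copied 'JQ' from pos 0. Output: "JQRJQ"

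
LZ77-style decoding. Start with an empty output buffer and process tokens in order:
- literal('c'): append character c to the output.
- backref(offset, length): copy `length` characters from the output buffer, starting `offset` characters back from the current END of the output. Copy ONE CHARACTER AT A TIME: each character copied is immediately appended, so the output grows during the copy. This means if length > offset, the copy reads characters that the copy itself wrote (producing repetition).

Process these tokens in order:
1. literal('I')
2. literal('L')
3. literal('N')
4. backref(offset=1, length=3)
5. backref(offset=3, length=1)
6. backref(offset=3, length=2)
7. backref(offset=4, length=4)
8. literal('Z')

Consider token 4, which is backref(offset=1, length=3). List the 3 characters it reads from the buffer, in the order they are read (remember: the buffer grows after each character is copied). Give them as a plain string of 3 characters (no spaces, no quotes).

Answer: NNN

Derivation:
Token 1: literal('I'). Output: "I"
Token 2: literal('L'). Output: "IL"
Token 3: literal('N'). Output: "ILN"
Token 4: backref(off=1, len=3). Buffer before: "ILN" (len 3)
  byte 1: read out[2]='N', append. Buffer now: "ILNN"
  byte 2: read out[3]='N', append. Buffer now: "ILNNN"
  byte 3: read out[4]='N', append. Buffer now: "ILNNNN"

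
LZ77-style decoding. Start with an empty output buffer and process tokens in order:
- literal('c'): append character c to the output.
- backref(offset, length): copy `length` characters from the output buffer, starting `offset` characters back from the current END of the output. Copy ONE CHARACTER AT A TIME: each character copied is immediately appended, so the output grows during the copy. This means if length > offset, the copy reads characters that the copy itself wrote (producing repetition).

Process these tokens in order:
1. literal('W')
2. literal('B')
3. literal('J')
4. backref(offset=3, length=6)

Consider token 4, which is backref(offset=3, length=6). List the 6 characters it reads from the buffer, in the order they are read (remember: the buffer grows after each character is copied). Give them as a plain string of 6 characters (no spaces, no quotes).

Token 1: literal('W'). Output: "W"
Token 2: literal('B'). Output: "WB"
Token 3: literal('J'). Output: "WBJ"
Token 4: backref(off=3, len=6). Buffer before: "WBJ" (len 3)
  byte 1: read out[0]='W', append. Buffer now: "WBJW"
  byte 2: read out[1]='B', append. Buffer now: "WBJWB"
  byte 3: read out[2]='J', append. Buffer now: "WBJWBJ"
  byte 4: read out[3]='W', append. Buffer now: "WBJWBJW"
  byte 5: read out[4]='B', append. Buffer now: "WBJWBJWB"
  byte 6: read out[5]='J', append. Buffer now: "WBJWBJWBJ"

Answer: WBJWBJ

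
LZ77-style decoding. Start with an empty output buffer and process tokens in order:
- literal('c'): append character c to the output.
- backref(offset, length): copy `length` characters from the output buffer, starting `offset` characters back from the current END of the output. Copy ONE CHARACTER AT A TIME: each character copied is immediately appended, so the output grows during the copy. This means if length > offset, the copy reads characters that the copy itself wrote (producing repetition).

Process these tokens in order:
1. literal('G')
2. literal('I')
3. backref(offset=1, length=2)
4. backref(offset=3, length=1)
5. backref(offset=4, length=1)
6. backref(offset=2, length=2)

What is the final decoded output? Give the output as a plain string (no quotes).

Token 1: literal('G'). Output: "G"
Token 2: literal('I'). Output: "GI"
Token 3: backref(off=1, len=2) (overlapping!). Copied 'II' from pos 1. Output: "GIII"
Token 4: backref(off=3, len=1). Copied 'I' from pos 1. Output: "GIIII"
Token 5: backref(off=4, len=1). Copied 'I' from pos 1. Output: "GIIIII"
Token 6: backref(off=2, len=2). Copied 'II' from pos 4. Output: "GIIIIIII"

Answer: GIIIIIII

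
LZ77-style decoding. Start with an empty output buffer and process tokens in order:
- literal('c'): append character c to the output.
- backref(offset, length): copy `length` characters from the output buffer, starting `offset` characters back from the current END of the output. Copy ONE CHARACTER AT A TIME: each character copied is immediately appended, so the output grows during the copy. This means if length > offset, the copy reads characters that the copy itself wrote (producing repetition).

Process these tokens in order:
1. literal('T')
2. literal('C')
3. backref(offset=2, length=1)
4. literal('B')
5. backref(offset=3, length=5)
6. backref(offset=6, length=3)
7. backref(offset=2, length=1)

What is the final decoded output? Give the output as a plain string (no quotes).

Answer: TCTBCTBCTBCTC

Derivation:
Token 1: literal('T'). Output: "T"
Token 2: literal('C'). Output: "TC"
Token 3: backref(off=2, len=1). Copied 'T' from pos 0. Output: "TCT"
Token 4: literal('B'). Output: "TCTB"
Token 5: backref(off=3, len=5) (overlapping!). Copied 'CTBCT' from pos 1. Output: "TCTBCTBCT"
Token 6: backref(off=6, len=3). Copied 'BCT' from pos 3. Output: "TCTBCTBCTBCT"
Token 7: backref(off=2, len=1). Copied 'C' from pos 10. Output: "TCTBCTBCTBCTC"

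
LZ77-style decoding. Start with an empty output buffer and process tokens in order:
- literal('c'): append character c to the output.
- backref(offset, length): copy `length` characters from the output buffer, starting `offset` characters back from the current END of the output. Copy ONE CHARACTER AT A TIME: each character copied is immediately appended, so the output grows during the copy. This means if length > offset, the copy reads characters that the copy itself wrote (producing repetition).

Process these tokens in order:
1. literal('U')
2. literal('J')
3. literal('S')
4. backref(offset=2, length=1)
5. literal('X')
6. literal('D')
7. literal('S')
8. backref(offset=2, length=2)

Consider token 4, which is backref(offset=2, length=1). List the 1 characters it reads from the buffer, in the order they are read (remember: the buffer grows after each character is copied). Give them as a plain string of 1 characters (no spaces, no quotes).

Answer: J

Derivation:
Token 1: literal('U'). Output: "U"
Token 2: literal('J'). Output: "UJ"
Token 3: literal('S'). Output: "UJS"
Token 4: backref(off=2, len=1). Buffer before: "UJS" (len 3)
  byte 1: read out[1]='J', append. Buffer now: "UJSJ"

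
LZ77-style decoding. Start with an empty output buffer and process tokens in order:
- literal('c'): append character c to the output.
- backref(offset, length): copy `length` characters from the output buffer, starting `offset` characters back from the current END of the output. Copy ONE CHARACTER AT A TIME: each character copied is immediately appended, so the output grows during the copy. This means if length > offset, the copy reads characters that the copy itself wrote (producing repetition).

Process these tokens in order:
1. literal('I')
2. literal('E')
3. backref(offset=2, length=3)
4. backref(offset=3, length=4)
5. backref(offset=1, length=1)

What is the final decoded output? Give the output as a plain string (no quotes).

Token 1: literal('I'). Output: "I"
Token 2: literal('E'). Output: "IE"
Token 3: backref(off=2, len=3) (overlapping!). Copied 'IEI' from pos 0. Output: "IEIEI"
Token 4: backref(off=3, len=4) (overlapping!). Copied 'IEII' from pos 2. Output: "IEIEIIEII"
Token 5: backref(off=1, len=1). Copied 'I' from pos 8. Output: "IEIEIIEIII"

Answer: IEIEIIEIII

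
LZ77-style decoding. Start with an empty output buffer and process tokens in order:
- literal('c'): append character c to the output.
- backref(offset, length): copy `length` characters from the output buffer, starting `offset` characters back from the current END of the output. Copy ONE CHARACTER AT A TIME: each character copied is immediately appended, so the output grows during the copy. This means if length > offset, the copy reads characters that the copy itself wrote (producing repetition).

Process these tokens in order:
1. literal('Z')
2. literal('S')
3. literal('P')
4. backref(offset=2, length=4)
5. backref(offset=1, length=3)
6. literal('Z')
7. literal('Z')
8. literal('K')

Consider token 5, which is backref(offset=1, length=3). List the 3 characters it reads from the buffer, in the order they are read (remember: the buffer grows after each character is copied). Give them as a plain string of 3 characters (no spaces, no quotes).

Answer: PPP

Derivation:
Token 1: literal('Z'). Output: "Z"
Token 2: literal('S'). Output: "ZS"
Token 3: literal('P'). Output: "ZSP"
Token 4: backref(off=2, len=4) (overlapping!). Copied 'SPSP' from pos 1. Output: "ZSPSPSP"
Token 5: backref(off=1, len=3). Buffer before: "ZSPSPSP" (len 7)
  byte 1: read out[6]='P', append. Buffer now: "ZSPSPSPP"
  byte 2: read out[7]='P', append. Buffer now: "ZSPSPSPPP"
  byte 3: read out[8]='P', append. Buffer now: "ZSPSPSPPPP"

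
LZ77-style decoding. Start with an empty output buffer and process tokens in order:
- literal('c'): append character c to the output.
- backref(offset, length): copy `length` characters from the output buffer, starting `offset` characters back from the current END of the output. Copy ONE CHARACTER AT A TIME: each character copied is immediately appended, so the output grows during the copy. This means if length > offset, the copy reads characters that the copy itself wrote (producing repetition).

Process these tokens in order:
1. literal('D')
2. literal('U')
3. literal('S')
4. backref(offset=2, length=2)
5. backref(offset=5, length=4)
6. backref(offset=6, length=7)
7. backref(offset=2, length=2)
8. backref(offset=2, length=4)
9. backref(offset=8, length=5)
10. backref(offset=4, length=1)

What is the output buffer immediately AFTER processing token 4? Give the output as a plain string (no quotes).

Answer: DUSUS

Derivation:
Token 1: literal('D'). Output: "D"
Token 2: literal('U'). Output: "DU"
Token 3: literal('S'). Output: "DUS"
Token 4: backref(off=2, len=2). Copied 'US' from pos 1. Output: "DUSUS"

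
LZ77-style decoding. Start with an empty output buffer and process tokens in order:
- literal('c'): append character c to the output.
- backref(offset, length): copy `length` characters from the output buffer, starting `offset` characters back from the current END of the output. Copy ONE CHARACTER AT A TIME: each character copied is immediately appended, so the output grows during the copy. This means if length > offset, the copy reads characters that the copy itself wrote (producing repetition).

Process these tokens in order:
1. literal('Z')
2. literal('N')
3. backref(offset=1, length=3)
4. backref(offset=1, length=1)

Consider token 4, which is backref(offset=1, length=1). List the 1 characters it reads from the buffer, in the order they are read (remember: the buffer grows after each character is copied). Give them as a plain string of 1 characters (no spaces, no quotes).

Answer: N

Derivation:
Token 1: literal('Z'). Output: "Z"
Token 2: literal('N'). Output: "ZN"
Token 3: backref(off=1, len=3) (overlapping!). Copied 'NNN' from pos 1. Output: "ZNNNN"
Token 4: backref(off=1, len=1). Buffer before: "ZNNNN" (len 5)
  byte 1: read out[4]='N', append. Buffer now: "ZNNNNN"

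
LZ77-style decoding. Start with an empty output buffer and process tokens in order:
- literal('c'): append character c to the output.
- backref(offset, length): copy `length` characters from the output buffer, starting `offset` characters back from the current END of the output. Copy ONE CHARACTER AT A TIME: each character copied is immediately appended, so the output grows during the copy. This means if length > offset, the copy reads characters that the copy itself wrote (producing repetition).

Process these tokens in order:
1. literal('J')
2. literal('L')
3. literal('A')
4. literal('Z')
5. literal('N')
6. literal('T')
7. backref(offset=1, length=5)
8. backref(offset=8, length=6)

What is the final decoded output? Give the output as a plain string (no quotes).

Token 1: literal('J'). Output: "J"
Token 2: literal('L'). Output: "JL"
Token 3: literal('A'). Output: "JLA"
Token 4: literal('Z'). Output: "JLAZ"
Token 5: literal('N'). Output: "JLAZN"
Token 6: literal('T'). Output: "JLAZNT"
Token 7: backref(off=1, len=5) (overlapping!). Copied 'TTTTT' from pos 5. Output: "JLAZNTTTTTT"
Token 8: backref(off=8, len=6). Copied 'ZNTTTT' from pos 3. Output: "JLAZNTTTTTTZNTTTT"

Answer: JLAZNTTTTTTZNTTTT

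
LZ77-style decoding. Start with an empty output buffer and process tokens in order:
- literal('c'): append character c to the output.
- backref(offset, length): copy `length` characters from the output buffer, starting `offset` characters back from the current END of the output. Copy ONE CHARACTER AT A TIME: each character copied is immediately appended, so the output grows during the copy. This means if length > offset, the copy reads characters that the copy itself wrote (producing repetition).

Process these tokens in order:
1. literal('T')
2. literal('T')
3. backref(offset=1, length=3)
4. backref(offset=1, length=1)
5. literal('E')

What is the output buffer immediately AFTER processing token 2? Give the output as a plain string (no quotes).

Token 1: literal('T'). Output: "T"
Token 2: literal('T'). Output: "TT"

Answer: TT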